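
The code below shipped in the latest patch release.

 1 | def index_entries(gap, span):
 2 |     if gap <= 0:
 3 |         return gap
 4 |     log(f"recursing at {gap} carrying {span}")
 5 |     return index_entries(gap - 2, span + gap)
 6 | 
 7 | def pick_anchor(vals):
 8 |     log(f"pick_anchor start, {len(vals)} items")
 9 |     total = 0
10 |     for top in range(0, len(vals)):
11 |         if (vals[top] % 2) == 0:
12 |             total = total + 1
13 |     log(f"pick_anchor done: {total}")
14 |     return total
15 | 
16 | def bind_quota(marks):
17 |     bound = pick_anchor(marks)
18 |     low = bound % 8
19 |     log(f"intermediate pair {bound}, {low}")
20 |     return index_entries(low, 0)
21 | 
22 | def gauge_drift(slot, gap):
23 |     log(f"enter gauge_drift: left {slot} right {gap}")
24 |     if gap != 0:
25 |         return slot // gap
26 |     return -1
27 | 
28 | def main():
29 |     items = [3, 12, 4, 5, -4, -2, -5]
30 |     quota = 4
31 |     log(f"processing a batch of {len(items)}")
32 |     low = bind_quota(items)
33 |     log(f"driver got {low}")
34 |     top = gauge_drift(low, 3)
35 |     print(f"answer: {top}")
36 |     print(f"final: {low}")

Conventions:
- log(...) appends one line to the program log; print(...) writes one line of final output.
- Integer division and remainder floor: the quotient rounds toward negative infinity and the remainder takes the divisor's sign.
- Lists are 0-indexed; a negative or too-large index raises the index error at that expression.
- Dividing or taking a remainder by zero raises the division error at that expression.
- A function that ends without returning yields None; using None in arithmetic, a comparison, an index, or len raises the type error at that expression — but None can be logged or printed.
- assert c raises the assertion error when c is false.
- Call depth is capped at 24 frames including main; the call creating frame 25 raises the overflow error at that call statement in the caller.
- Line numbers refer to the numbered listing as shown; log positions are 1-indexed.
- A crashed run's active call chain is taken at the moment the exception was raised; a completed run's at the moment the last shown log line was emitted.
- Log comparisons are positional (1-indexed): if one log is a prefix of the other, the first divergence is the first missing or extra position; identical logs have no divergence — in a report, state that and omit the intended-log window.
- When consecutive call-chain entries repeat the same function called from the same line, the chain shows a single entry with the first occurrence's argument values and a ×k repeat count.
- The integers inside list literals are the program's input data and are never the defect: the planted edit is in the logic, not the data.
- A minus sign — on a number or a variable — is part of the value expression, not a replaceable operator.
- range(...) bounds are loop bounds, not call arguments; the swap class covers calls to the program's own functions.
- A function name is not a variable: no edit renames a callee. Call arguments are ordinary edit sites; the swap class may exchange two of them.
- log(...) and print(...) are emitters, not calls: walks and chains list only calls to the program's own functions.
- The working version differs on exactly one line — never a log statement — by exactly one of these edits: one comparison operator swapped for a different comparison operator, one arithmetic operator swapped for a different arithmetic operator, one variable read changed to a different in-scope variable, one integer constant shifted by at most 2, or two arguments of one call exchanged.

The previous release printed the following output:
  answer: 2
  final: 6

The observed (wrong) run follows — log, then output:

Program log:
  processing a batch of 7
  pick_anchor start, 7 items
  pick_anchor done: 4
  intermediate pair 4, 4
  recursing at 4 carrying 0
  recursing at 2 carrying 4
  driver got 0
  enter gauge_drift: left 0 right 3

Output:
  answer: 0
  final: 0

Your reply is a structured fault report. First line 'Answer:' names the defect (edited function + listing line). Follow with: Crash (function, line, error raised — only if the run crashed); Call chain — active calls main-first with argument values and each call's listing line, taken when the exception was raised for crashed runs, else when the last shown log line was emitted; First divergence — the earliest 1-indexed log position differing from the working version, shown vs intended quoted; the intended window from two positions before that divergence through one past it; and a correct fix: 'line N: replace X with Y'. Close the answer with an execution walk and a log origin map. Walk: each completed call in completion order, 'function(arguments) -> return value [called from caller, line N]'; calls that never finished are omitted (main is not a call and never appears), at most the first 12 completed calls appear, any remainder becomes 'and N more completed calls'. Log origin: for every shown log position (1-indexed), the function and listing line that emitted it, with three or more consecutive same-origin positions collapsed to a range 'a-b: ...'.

Answer: the defect is in index_entries at line 3.
Key fact: The log first diverges at position 7: the faulty run prints 'driver got 0' where the working version prints 'driver got 6'.
Call chain: main -> gauge_drift(0, 3) (called at line 34).
First divergence: position 7 — the shown line 'driver got 0' should read 'driver got 6'.
Intended log window:
  5: recursing at 4 carrying 0
  6: recursing at 2 carrying 4
  7: driver got 6
  8: enter gauge_drift: left 6 right 3
Execution walk:
  pick_anchor([3, 12, 4, 5, -4, -2, -5]) -> 4  [called from bind_quota, line 17]
  index_entries(0, 6) -> 0  [called from index_entries, line 5]
  index_entries(2, 4) -> 0  [called from index_entries, line 5]
  index_entries(4, 0) -> 0  [called from bind_quota, line 20]
  bind_quota([3, 12, 4, 5, -4, -2, -5]) -> 0  [called from main, line 32]
  gauge_drift(0, 3) -> 0  [called from main, line 34]
Log origin:
  1 — main, line 31
  2 — pick_anchor, line 8
  3 — pick_anchor, line 13
  4 — bind_quota, line 19
  5 — index_entries, line 4
  6 — index_entries, line 4
  7 — main, line 33
  8 — gauge_drift, line 23
A correct fix: line 3: replace `gap` with `span`.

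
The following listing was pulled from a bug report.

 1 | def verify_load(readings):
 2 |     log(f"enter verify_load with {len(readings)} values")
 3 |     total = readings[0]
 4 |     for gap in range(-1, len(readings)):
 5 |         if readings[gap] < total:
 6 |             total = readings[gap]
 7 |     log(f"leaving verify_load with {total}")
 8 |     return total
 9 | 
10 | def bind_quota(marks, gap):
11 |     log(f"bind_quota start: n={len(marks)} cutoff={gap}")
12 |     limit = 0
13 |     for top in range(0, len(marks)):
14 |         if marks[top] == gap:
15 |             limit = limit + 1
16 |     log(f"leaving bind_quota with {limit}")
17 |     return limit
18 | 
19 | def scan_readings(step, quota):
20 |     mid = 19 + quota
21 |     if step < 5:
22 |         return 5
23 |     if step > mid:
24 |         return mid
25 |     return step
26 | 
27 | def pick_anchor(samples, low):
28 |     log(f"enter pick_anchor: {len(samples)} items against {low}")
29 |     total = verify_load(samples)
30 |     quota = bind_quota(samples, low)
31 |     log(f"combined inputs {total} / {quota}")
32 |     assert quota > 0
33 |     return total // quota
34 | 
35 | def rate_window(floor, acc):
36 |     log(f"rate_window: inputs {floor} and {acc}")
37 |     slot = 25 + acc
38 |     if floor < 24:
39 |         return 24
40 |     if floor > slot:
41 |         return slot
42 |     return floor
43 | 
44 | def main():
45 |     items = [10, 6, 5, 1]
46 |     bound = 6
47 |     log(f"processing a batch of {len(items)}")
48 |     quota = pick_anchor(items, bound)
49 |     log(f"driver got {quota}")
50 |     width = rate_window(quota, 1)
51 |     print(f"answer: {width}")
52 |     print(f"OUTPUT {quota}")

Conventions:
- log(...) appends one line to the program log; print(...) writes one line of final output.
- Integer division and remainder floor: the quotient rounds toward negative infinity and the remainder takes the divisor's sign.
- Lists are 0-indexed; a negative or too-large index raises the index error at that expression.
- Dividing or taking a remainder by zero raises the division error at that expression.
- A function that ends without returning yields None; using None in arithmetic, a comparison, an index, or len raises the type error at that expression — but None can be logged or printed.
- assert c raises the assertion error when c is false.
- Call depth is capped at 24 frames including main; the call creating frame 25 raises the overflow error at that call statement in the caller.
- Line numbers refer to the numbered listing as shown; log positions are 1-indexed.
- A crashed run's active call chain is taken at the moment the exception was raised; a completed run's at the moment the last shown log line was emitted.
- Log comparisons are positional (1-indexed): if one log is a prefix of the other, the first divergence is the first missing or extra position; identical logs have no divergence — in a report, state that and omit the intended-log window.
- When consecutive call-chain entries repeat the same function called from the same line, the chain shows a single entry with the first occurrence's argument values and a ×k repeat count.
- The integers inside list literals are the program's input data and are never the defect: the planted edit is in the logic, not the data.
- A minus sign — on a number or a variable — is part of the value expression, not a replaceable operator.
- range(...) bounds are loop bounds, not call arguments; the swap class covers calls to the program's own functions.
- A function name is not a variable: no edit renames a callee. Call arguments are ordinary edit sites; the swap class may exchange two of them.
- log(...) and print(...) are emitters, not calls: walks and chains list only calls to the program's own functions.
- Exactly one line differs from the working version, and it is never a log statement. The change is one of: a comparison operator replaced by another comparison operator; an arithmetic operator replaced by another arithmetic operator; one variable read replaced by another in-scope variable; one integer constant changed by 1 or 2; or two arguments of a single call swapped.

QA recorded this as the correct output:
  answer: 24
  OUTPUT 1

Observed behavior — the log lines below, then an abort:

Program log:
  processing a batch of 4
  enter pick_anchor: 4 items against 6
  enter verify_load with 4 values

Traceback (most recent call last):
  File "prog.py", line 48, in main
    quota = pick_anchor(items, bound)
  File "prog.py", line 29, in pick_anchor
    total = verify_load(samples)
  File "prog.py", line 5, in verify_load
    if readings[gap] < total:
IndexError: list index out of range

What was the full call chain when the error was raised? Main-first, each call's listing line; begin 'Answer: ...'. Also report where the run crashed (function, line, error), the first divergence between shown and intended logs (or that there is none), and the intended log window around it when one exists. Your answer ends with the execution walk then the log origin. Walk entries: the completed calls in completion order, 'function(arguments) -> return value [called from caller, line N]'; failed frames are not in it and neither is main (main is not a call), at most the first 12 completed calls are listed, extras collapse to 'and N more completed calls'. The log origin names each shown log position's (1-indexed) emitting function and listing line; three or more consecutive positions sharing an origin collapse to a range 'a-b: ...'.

Answer: main -> pick_anchor (called at line 48) -> verify_load (called at line 29).
Key observation: The faulty run's log stops after 3 lines; the working version's next line would be 'leaving verify_load with 1'.
Crash: verify_load, line 5, IndexError.
First divergence: position 4 — the faulty run's log ends after 3 lines; the working version continues with 'leaving verify_load with 1'.
Intended log window:
  2: enter pick_anchor: 4 items against 6
  3: enter verify_load with 4 values
  4: leaving verify_load with 1
  5: bind_quota start: n=4 cutoff=6
Execution walk:
  (no call completed)
Log line origins:
  1: from main, line 47
  2: from pick_anchor, line 28
  3: from verify_load, line 2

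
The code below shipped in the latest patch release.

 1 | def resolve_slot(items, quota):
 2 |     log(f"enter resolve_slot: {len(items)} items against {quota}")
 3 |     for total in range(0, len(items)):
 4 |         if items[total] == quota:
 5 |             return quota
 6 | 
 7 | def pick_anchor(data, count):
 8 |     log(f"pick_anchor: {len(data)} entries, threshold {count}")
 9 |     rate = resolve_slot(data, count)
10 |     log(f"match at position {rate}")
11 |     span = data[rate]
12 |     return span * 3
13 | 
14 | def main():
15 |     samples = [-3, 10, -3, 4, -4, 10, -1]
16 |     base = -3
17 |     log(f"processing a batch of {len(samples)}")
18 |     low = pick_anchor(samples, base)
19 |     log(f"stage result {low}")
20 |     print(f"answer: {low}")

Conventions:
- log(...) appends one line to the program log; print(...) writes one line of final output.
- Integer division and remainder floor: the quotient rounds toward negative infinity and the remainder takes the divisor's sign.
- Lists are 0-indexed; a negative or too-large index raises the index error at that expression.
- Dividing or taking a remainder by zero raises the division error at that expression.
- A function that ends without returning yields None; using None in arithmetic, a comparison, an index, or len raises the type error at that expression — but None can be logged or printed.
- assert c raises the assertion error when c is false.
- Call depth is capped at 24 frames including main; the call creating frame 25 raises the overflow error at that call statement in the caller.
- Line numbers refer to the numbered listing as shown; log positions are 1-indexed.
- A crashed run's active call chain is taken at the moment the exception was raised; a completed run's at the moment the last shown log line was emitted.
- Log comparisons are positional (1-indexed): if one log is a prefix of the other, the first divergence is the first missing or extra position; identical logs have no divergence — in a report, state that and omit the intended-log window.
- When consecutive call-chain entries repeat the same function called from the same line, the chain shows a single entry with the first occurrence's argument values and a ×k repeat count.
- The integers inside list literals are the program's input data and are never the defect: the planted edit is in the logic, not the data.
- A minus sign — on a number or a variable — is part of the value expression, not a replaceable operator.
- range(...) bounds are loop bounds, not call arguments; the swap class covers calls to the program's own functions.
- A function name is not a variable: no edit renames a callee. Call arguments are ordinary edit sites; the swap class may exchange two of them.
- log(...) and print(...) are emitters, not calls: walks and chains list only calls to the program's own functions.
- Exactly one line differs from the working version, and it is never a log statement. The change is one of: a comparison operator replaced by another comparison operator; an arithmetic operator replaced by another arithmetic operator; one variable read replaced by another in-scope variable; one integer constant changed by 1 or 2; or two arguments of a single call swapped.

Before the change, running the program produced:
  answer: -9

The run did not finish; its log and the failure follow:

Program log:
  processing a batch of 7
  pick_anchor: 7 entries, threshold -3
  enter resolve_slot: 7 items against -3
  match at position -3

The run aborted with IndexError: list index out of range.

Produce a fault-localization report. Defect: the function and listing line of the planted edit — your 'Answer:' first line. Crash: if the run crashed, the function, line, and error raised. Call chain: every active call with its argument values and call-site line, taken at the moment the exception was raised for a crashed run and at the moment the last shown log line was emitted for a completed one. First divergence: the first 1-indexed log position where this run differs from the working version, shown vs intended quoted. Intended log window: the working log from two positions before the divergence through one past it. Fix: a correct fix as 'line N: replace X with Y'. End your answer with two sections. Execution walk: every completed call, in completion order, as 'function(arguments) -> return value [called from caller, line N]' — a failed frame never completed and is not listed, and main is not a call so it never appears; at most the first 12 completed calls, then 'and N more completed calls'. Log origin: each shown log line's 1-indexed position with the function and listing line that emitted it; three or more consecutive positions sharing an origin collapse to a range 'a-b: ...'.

Answer: the defect is in resolve_slot at line 5.
Core observation: The earliest visible damage is log position 4 — 'match at position -3' rather than the intended 'match at position 0'.
Crash: pick_anchor, line 11, IndexError.
Call chain: main -> pick_anchor([-3, 10, -3, 4, -4, 10, -1], -3) (called at line 18).
First divergence: position 4 — shown 'match at position -3', intended 'match at position 0'.
Intended log window:
  2: pick_anchor: 7 entries, threshold -3
  3: enter resolve_slot: 7 items against -3
  4: match at position 0
  5: stage result -9
Execution walk:
  resolve_slot([-3, 10, -3, 4, -4, 10, -1], -3) -> -3  [called from pick_anchor, line 9]
Log line origins:
  1: logged in main at line 17
  2: logged in pick_anchor at line 8
  3: logged in resolve_slot at line 2
  4: logged in pick_anchor at line 10
A correct fix: line 5: replace `quota` with `total`.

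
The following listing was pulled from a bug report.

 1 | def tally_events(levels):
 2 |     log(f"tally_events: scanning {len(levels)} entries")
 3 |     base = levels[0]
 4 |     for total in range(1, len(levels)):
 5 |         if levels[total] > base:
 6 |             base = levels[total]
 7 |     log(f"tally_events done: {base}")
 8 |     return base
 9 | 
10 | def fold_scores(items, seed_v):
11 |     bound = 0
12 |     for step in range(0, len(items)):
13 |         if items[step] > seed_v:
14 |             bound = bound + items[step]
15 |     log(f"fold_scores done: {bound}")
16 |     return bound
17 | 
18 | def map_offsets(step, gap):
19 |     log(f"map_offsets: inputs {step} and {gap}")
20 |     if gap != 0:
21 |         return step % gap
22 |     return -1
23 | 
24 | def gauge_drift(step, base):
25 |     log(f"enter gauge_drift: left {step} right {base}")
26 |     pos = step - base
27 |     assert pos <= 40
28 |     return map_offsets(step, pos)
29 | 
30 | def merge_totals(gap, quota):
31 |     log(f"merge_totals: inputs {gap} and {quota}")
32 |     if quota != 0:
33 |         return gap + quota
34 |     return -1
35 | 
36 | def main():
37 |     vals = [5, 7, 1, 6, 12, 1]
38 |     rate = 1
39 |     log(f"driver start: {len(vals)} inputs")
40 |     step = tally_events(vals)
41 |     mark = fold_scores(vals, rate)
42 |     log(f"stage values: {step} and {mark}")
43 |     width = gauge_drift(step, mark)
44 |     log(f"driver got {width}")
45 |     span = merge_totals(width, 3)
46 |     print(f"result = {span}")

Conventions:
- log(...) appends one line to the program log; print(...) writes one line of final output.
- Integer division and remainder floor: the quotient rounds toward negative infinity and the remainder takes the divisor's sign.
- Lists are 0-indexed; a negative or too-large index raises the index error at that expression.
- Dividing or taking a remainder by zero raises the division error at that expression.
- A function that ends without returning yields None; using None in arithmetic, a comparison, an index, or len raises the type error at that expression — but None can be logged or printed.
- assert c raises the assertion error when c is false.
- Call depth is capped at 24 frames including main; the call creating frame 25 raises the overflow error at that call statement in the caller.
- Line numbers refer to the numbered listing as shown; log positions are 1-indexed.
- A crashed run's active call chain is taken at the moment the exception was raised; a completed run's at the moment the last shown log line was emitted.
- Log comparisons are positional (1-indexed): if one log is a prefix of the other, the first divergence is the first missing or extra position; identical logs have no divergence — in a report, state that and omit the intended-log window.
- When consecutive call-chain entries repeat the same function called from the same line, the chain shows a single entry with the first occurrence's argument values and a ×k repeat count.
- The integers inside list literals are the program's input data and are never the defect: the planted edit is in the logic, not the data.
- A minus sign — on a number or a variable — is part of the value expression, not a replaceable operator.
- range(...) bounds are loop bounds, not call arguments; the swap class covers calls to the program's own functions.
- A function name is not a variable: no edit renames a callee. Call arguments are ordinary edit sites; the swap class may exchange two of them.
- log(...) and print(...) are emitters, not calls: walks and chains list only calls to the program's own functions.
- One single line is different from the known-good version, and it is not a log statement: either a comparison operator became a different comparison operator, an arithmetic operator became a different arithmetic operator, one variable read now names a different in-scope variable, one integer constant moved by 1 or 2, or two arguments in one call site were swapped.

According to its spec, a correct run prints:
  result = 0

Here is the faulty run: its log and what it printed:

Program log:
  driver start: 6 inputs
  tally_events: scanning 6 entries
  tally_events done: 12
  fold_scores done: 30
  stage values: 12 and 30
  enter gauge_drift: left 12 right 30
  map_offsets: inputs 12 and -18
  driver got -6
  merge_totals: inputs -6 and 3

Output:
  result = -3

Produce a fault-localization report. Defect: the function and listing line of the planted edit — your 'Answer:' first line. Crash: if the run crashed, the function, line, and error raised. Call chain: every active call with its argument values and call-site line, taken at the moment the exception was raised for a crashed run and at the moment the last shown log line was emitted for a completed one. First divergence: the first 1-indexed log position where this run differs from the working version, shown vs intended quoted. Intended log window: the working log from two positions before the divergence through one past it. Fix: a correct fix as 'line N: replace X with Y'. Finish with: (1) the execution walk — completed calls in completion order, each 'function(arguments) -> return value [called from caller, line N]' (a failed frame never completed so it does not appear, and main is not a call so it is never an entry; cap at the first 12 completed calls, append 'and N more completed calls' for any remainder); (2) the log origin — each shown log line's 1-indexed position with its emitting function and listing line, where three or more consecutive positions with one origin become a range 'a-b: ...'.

Answer: the defect is in merge_totals at line 33.
The tell: The logs agree in full; only the final output differs.
Call chain: main -> merge_totals(-6, 3) (called at line 45).
First divergence: none; the two logs match at every position.
Execution walk:
  tally_events([5, 7, 1, 6, 12, 1]) -> 12  [called from main, line 40]
  fold_scores([5, 7, 1, 6, 12, 1], 1) -> 30  [called from main, line 41]
  map_offsets(12, -18) -> -6  [called from gauge_drift, line 28]
  gauge_drift(12, 30) -> -6  [called from main, line 43]
  merge_totals(-6, 3) -> -3  [called from main, line 45]
Log origins:
  1 — main, line 39
  2 — tally_events, line 2
  3 — tally_events, line 7
  4 — fold_scores, line 15
  5 — main, line 42
  6 — gauge_drift, line 25
  7 — map_offsets, line 19
  8 — main, line 44
  9 — merge_totals, line 31
A correct fix: line 33: replace `+` with `%`.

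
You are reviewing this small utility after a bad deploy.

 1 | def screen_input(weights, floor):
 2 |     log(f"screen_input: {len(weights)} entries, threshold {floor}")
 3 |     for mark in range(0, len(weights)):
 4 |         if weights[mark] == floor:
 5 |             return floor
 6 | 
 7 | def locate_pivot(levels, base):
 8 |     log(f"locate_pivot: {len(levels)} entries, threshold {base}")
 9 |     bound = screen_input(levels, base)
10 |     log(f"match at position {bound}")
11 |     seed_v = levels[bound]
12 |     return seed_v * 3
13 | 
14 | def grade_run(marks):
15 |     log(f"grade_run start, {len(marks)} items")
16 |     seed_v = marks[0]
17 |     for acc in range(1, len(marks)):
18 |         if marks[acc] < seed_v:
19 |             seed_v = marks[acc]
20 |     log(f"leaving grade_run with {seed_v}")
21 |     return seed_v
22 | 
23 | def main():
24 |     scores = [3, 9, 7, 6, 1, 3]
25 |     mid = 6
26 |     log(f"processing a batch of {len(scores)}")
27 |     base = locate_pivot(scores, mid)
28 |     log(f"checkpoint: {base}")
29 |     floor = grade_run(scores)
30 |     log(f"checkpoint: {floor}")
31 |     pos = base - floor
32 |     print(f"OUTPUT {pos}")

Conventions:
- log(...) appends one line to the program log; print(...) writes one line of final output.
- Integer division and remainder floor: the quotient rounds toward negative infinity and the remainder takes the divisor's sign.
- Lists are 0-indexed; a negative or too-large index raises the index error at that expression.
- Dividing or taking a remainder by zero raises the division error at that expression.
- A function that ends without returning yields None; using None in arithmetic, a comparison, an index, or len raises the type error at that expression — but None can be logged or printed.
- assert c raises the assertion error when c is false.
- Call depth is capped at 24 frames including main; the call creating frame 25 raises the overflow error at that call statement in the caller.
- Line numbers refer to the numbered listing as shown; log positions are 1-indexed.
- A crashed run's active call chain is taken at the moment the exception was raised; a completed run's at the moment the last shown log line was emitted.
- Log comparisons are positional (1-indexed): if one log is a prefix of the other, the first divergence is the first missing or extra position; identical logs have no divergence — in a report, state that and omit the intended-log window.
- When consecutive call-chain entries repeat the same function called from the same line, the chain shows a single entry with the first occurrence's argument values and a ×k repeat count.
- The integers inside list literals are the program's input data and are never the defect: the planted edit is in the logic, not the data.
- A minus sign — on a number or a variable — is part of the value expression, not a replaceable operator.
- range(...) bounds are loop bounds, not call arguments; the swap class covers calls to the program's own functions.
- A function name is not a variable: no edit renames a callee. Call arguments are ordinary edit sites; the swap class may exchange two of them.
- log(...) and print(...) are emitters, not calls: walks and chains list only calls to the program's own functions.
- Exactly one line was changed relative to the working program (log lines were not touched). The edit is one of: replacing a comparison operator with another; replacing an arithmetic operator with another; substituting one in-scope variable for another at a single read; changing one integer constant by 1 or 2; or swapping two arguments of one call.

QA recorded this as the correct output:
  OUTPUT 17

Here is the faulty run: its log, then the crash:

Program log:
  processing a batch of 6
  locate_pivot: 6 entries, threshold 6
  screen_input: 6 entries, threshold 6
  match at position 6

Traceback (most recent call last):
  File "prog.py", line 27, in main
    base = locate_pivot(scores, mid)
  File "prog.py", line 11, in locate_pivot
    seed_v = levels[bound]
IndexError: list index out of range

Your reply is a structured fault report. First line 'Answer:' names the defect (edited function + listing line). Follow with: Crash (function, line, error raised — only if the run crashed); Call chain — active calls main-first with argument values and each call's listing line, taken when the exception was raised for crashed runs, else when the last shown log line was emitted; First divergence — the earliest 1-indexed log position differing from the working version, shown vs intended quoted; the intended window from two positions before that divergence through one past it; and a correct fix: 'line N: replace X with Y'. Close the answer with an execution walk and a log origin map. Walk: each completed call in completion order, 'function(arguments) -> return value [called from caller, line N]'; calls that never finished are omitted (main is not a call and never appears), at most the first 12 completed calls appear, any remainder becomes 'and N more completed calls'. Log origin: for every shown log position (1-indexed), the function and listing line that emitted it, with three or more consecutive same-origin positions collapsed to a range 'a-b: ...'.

Answer: the defect is in screen_input at line 5.
Core observation: The earliest visible damage is log position 4 — 'match at position 6' rather than the intended 'match at position 3'.
Crash: locate_pivot, line 11, IndexError.
Call chain: main -> locate_pivot([3, 9, 7, 6, 1, 3], 6) (called at line 27).
First divergence: position 4; shown 'match at position 6' vs intended 'match at position 3'.
Intended log window:
  2: locate_pivot: 6 entries, threshold 6
  3: screen_input: 6 entries, threshold 6
  4: match at position 3
  5: checkpoint: 18
Execution walk:
  screen_input([3, 9, 7, 6, 1, 3], 6) -> 6  [called from locate_pivot, line 9]
Log origins:
  1 — main, line 26
  2 — locate_pivot, line 8
  3 — screen_input, line 2
  4 — locate_pivot, line 10
A correct fix: line 5: replace `floor` with `mark`.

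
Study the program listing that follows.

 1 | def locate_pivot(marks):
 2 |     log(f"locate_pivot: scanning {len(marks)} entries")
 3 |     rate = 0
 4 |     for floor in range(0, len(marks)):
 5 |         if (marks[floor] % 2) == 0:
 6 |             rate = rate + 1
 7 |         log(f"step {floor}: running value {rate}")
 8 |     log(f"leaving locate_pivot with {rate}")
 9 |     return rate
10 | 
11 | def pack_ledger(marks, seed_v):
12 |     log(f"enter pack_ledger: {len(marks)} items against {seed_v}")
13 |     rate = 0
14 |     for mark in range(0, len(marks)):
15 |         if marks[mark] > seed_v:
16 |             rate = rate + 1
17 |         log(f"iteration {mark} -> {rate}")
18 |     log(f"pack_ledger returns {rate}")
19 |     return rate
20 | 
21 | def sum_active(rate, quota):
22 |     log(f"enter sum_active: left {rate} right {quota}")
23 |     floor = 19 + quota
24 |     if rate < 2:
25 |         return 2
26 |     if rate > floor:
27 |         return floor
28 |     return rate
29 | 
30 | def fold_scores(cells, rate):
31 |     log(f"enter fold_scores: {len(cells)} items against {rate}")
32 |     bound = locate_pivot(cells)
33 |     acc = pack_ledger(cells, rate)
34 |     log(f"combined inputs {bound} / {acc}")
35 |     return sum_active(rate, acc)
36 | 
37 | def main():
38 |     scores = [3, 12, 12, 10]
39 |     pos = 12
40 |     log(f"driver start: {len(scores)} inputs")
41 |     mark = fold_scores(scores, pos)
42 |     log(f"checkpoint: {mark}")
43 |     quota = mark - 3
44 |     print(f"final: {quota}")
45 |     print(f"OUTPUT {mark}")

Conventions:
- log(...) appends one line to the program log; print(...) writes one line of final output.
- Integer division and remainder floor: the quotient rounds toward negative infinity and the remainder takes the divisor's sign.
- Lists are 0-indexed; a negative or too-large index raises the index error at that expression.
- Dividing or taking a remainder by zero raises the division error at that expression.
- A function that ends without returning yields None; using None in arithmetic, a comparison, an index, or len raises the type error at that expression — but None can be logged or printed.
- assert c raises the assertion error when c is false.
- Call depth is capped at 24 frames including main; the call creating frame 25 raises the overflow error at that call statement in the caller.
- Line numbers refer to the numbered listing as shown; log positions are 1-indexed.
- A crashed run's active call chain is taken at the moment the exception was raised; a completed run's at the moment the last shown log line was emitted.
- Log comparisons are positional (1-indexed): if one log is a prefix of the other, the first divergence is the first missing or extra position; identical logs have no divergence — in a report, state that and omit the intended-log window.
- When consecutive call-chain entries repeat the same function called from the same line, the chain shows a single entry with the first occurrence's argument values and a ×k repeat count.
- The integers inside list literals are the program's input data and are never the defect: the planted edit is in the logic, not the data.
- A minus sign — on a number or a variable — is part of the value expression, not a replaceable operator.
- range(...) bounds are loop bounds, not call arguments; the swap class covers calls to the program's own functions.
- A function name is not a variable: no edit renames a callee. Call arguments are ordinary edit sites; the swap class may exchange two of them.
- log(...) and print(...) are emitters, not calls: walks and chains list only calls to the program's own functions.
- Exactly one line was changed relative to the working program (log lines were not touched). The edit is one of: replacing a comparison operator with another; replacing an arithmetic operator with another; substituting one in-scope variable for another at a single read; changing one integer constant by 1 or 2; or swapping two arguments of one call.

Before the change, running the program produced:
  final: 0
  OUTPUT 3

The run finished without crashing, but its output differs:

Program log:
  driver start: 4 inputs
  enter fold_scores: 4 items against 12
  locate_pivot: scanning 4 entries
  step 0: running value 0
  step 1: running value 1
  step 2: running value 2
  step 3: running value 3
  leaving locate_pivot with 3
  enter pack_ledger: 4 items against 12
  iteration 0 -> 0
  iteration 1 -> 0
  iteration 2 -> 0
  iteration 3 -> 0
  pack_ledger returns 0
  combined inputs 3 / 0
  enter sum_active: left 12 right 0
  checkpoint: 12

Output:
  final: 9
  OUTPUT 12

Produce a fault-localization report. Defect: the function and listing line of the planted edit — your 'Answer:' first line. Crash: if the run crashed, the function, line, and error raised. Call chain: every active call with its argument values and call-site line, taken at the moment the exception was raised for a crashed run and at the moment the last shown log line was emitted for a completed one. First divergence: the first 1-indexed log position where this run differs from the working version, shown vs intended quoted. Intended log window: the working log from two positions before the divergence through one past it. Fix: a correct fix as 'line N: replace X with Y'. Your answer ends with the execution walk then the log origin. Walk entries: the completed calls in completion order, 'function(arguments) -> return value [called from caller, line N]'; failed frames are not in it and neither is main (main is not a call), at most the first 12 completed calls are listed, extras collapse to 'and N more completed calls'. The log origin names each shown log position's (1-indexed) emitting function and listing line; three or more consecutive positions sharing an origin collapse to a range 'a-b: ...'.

Answer: the defect is in fold_scores at line 35.
Key observation: The earliest visible damage is log position 16 — 'enter sum_active: left 12 right 0' rather than the intended 'enter sum_active: left 3 right 0'.
Call chain: main.
First divergence: position 16 — the shown line 'enter sum_active: left 12 right 0' should read 'enter sum_active: left 3 right 0'.
Intended log window:
  14: pack_ledger returns 0
  15: combined inputs 3 / 0
  16: enter sum_active: left 3 right 0
  17: checkpoint: 3
Execution walk:
  locate_pivot([3, 12, 12, 10]) -> 3  [called from fold_scores, line 32]
  pack_ledger([3, 12, 12, 10], 12) -> 0  [called from fold_scores, line 33]
  sum_active(12, 0) -> 12  [called from fold_scores, line 35]
  fold_scores([3, 12, 12, 10], 12) -> 12  [called from main, line 41]
Log origins:
  1: from main, line 40
  2: from fold_scores, line 31
  3: from locate_pivot, line 2
  4-7: from locate_pivot, line 7
  8: from locate_pivot, line 8
  9: from pack_ledger, line 12
  10-13: from pack_ledger, line 17
  14: from pack_ledger, line 18
  15: from fold_scores, line 34
  16: from sum_active, line 22
  17: from main, line 42
A correct fix: line 35: replace `rate` with `bound`.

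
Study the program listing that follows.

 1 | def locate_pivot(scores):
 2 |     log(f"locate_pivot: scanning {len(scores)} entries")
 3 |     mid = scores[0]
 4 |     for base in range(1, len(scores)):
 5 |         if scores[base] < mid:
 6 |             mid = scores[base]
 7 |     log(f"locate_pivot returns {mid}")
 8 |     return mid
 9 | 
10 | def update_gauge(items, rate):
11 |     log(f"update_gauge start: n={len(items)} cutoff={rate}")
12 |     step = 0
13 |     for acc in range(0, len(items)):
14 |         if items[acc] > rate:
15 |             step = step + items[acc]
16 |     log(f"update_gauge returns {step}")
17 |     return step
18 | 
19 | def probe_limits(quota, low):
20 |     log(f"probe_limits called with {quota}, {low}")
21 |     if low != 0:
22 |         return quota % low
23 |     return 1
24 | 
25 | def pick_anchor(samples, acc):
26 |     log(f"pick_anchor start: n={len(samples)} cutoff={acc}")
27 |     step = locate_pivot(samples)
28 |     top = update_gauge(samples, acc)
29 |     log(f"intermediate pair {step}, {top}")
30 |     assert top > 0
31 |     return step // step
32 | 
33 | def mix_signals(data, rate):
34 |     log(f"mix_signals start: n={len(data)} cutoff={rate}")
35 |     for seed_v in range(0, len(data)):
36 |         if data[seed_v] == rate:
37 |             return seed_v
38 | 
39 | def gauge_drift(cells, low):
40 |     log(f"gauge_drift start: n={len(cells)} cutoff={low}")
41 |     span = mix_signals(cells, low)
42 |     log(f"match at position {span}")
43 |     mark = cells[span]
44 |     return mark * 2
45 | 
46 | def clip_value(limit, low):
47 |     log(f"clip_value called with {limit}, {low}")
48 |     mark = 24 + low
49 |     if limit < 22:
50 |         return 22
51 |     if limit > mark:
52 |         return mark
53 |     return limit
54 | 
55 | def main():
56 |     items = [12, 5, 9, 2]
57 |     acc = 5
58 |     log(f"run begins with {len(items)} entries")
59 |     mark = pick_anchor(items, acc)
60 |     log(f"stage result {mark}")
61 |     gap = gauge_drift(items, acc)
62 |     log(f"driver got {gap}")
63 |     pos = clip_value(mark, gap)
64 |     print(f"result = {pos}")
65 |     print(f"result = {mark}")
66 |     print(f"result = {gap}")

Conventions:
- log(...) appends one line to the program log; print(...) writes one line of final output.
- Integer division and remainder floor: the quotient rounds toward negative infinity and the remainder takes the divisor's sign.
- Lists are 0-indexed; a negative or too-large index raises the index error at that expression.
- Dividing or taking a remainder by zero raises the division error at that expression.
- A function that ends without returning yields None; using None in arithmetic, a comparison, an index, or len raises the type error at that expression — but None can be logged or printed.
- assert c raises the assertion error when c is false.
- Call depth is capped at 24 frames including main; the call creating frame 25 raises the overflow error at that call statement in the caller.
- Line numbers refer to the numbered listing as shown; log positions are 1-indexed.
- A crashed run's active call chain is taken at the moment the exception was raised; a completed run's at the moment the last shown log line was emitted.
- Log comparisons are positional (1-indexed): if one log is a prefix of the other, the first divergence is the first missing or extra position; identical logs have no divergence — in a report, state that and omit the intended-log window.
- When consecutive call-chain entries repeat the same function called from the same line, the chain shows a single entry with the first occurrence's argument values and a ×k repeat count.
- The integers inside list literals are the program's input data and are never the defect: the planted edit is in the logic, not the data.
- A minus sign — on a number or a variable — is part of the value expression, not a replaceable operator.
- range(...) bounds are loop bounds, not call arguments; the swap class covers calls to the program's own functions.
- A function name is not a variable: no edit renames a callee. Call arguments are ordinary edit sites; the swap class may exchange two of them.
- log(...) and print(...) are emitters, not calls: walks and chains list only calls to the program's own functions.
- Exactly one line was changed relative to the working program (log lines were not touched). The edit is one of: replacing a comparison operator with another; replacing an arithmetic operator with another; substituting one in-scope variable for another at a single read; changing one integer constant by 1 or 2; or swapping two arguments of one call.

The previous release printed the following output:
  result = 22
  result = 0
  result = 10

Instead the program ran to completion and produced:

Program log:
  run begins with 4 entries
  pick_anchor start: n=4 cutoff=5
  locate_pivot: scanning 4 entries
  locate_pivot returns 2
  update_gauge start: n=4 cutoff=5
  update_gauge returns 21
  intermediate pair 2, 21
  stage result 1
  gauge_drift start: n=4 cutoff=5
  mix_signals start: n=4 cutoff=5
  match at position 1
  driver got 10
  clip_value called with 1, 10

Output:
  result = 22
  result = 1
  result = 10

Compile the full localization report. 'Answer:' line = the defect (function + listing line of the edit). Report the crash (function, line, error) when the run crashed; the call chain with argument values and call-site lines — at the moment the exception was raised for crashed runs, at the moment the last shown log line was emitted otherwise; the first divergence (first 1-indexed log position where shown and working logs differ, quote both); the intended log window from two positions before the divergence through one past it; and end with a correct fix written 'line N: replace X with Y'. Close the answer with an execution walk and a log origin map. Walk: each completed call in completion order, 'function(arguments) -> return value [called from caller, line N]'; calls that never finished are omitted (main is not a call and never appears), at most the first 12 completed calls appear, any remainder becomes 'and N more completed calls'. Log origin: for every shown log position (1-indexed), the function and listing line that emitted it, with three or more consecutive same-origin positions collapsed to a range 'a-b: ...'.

Answer: the defect is in pick_anchor at line 31.
The tell: Position 8 is the first bad log line: 'stage result 1' should read 'stage result 0'.
Call chain: main -> clip_value(1, 10) (called at line 63).
First divergence: position 8 — the shown line 'stage result 1' should read 'stage result 0'.
Intended log window:
  6: update_gauge returns 21
  7: intermediate pair 2, 21
  8: stage result 0
  9: gauge_drift start: n=4 cutoff=5
Execution walk:
  locate_pivot([12, 5, 9, 2]) -> 2  [called from pick_anchor, line 27]
  update_gauge([12, 5, 9, 2], 5) -> 21  [called from pick_anchor, line 28]
  pick_anchor([12, 5, 9, 2], 5) -> 1  [called from main, line 59]
  mix_signals([12, 5, 9, 2], 5) -> 1  [called from gauge_drift, line 41]
  gauge_drift([12, 5, 9, 2], 5) -> 10  [called from main, line 61]
  clip_value(1, 10) -> 22  [called from main, line 63]
Log origins:
  1: from main, line 58
  2: from pick_anchor, line 26
  3: from locate_pivot, line 2
  4: from locate_pivot, line 7
  5: from update_gauge, line 11
  6: from update_gauge, line 16
  7: from pick_anchor, line 29
  8: from main, line 60
  9: from gauge_drift, line 40
  10: from mix_signals, line 34
  11: from gauge_drift, line 42
  12: from main, line 62
  13: from clip_value, line 47
A correct fix: line 31: replace `step // step` with `step // top`.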